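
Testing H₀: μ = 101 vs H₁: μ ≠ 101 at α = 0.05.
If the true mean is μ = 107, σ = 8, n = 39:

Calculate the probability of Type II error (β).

Answer: β ≈ 0.0032

Derivation:
SE = σ/√n = 8/√39 = 1.2810
Critical values: μ₀ ± z_0.025×SE = 101 ± 1.960×1.2810
Acceptance region: (98.4892, 103.5108)
Under H₁ (μ = 107): z_high = (103.5108 - 107)/1.2810 = -2.7238, z_low = (98.4892 - 107)/1.2810 = -6.6439
β = P(not reject | H₁) = Φ(-2.7238) - Φ(-6.6439) ≈ 0.0032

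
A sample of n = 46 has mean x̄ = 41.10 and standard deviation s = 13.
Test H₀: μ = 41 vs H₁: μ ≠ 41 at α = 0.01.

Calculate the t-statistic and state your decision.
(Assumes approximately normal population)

Answer: t = 0.0522, fail to reject H₀

Derivation:
df = n - 1 = 45
SE = s/√n = 13/√46 = 1.9167
t = (x̄ - μ₀)/SE = (41.10 - 41)/1.9167 = 0.0522
Critical value: t_{0.005,45} = ±2.690
p-value ≈ 0.9586
Decision: fail to reject H₀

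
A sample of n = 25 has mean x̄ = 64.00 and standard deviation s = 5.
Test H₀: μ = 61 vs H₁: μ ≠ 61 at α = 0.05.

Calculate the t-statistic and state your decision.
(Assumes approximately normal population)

df = n - 1 = 24
SE = s/√n = 5/√25 = 1.0000
t = (x̄ - μ₀)/SE = (64.00 - 61)/1.0000 = 3.0000
Critical value: t_{0.025,24} = ±2.064
p-value ≈ 0.0062
Decision: reject H₀

Answer: t = 3.0000, reject H₀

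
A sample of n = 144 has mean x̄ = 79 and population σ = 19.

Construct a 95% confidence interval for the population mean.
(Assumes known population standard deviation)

Confidence level: 95%, α = 0.05
z_0.025 = 1.960
SE = σ/√n = 19/√144 = 1.5833
Margin of error = 1.960 × 1.5833 = 3.1033
CI: x̄ ± margin = 79 ± 3.1033
CI: (75.8967, 82.1033)

Answer: (75.8967, 82.1033)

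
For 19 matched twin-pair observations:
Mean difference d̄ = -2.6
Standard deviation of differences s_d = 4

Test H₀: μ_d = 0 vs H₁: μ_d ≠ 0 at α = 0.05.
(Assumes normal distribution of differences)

df = n - 1 = 18
SE = s_d/√n = 4/√19 = 0.9177
t = d̄/SE = -2.6/0.9177 = -2.8332
Critical value: t_{0.025,18} = ±2.101
p-value ≈ 0.0110
Decision: reject H₀

Answer: t = -2.8332, reject H₀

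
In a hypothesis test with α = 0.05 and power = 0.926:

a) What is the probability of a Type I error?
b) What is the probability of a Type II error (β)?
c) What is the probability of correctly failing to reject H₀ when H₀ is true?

Answer: a) 0.05, b) 0.074, c) 0.95

Derivation:
a) Type I error probability = α = 0.05
b) Power = P(reject H₀ | H₁ true) = 1 - β = 0.926, so Type II error probability = β = 1 - Power = 0.074
c) P(fail to reject H₀ | H₀ true) = 1 - α = 0.95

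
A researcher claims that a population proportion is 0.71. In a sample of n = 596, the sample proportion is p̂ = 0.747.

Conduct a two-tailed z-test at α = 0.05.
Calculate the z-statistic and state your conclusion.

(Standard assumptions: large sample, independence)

Answer: z = 1.9906, reject H₀

Derivation:
H₀: p = 0.71, H₁: p ≠ 0.71
Standard error: SE = √(p₀(1-p₀)/n) = √(0.71×0.29/596) = 0.018587
z-statistic: z = (p̂ - p₀)/SE = (0.747 - 0.71)/0.018587 = 1.9906
Critical value: z_0.025 = ±1.960
p-value = 0.0465
Decision: reject H₀ at α = 0.05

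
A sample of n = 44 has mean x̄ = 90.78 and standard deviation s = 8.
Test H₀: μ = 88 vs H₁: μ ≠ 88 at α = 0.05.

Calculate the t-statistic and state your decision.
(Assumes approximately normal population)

df = n - 1 = 43
SE = s/√n = 8/√44 = 1.2060
t = (x̄ - μ₀)/SE = (90.78 - 88)/1.2060 = 2.3051
Critical value: t_{0.025,43} = ±2.017
p-value ≈ 0.0261
Decision: reject H₀

Answer: t = 2.3051, reject H₀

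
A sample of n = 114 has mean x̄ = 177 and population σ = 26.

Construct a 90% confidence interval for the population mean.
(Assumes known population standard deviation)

Answer: (172.9943, 181.0057)

Derivation:
Confidence level: 90%, α = 0.1
z_0.05 = 1.645
SE = σ/√n = 26/√114 = 2.4351
Margin of error = 1.645 × 2.4351 = 4.0057
CI: x̄ ± margin = 177 ± 4.0057
CI: (172.9943, 181.0057)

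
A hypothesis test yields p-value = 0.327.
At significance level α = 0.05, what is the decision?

Compare p-value to α:
0.327 ≥ 0.05
Decision: fail to reject H₀

Answer: fail to reject H₀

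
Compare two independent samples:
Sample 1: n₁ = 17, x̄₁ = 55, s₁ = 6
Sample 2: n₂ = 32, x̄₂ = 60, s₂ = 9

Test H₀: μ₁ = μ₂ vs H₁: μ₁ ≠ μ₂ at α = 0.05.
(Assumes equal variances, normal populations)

Answer: t = -2.0557, reject H₀

Derivation:
Pooled variance: s²_p = [16×6² + 31×9²]/(47) = 65.6809
s_p = 8.1044
SE = s_p×√(1/n₁ + 1/n₂) = 8.1044×√(1/17 + 1/32) = 2.4323
t = (x̄₁ - x̄₂)/SE = (55 - 60)/2.4323 = -2.0557
df = 47, t-critical = ±2.012
Decision: reject H₀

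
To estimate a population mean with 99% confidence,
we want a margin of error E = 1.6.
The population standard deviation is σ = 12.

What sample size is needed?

Answer: n = 374

Derivation:
z_0.005 = 2.576
n = (z×σ/E)² = (2.576×12/1.6)²
n = 373.2624
Round up: n = 374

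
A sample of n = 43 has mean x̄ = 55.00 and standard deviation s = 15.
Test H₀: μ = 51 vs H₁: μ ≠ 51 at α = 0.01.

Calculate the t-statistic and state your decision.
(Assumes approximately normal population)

Answer: t = 1.7486, fail to reject H₀

Derivation:
df = n - 1 = 42
SE = s/√n = 15/√43 = 2.2875
t = (x̄ - μ₀)/SE = (55.00 - 51)/2.2875 = 1.7486
Critical value: t_{0.005,42} = ±2.698
p-value ≈ 0.0877
Decision: fail to reject H₀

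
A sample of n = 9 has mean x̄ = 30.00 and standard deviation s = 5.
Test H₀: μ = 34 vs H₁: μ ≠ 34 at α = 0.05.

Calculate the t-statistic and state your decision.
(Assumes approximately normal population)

Answer: t = -2.4000, reject H₀

Derivation:
df = n - 1 = 8
SE = s/√n = 5/√9 = 1.6667
t = (x̄ - μ₀)/SE = (30.00 - 34)/1.6667 = -2.4000
Critical value: t_{0.025,8} = ±2.306
p-value ≈ 0.0432
Decision: reject H₀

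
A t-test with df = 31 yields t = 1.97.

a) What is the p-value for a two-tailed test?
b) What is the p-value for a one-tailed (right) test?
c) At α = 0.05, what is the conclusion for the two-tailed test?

Answer: a) 0.0578, b) 0.0289, c) fail to reject H₀

Derivation:
Using t-distribution with df = 31:
a) Two-tailed: p = 2×P(T > 1.97) = 0.0578
b) One-tailed: p = P(T > 1.97) = 0.0289
c) 0.0578 ≥ 0.05, fail to reject H₀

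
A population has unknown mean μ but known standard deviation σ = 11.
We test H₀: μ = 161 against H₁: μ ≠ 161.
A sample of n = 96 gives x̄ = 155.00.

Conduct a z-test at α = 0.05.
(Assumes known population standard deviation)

Standard error: SE = σ/√n = 11/√96 = 1.1227
z-statistic: z = (x̄ - μ₀)/SE = (155.00 - 161)/1.1227 = -5.3443
Critical value: ±1.960
p-value < 0.0001
Decision: reject H₀

Answer: z = -5.3443, reject H₀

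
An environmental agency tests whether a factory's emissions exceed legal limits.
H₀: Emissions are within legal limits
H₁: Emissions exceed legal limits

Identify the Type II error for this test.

A Type I error (probability α) occurs when we reject a true H₀.
A Type II error (probability β) occurs when we fail to reject a false H₀.

Answer: Failing to cite a factory whose emissions actually exceed the limit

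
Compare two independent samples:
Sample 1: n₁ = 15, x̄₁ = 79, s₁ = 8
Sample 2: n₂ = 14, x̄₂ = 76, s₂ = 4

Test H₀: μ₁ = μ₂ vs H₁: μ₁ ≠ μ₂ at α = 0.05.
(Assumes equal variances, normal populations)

Answer: t = 1.2625, fail to reject H₀

Derivation:
Pooled variance: s²_p = [14×8² + 13×4²]/(27) = 40.8889
s_p = 6.3944
SE = s_p×√(1/n₁ + 1/n₂) = 6.3944×√(1/15 + 1/14) = 2.3762
t = (x̄₁ - x̄₂)/SE = (79 - 76)/2.3762 = 1.2625
df = 27, t-critical = ±2.052
Decision: fail to reject H₀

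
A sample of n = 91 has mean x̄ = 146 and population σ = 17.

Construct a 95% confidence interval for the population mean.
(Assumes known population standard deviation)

Confidence level: 95%, α = 0.05
z_0.025 = 1.960
SE = σ/√n = 17/√91 = 1.7821
Margin of error = 1.960 × 1.7821 = 3.4929
CI: x̄ ± margin = 146 ± 3.4929
CI: (142.5071, 149.4929)

Answer: (142.5071, 149.4929)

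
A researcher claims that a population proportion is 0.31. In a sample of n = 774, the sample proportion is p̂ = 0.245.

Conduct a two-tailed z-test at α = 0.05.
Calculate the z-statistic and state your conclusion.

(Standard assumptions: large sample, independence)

H₀: p = 0.31, H₁: p ≠ 0.31
Standard error: SE = √(p₀(1-p₀)/n) = √(0.31×0.69/774) = 0.016624
z-statistic: z = (p̂ - p₀)/SE = (0.245 - 0.31)/0.016624 = -3.9100
Critical value: z_0.025 = ±1.960
p-value = 0.0001
Decision: reject H₀ at α = 0.05

Answer: z = -3.9100, reject H₀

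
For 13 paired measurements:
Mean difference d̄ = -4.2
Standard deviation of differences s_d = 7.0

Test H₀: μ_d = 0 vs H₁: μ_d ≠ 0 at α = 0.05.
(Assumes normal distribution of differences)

df = n - 1 = 12
SE = s_d/√n = 7.0/√13 = 1.9415
t = d̄/SE = -4.2/1.9415 = -2.1633
Critical value: t_{0.025,12} = ±2.179
p-value ≈ 0.0514
Decision: fail to reject H₀

Answer: t = -2.1633, fail to reject H₀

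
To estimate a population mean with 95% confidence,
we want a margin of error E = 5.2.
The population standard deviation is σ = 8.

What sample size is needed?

Answer: n = 10

Derivation:
z_0.025 = 1.960
n = (z×σ/E)² = (1.960×8/5.2)²
n = 9.0925
Round up: n = 10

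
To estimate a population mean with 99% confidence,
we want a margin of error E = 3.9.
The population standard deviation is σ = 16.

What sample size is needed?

Answer: n = 112

Derivation:
z_0.005 = 2.576
n = (z×σ/E)² = (2.576×16/3.9)²
n = 111.6870
Round up: n = 112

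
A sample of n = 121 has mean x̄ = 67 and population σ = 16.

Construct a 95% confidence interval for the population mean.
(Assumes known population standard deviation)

Answer: (64.1492, 69.8508)

Derivation:
Confidence level: 95%, α = 0.05
z_0.025 = 1.960
SE = σ/√n = 16/√121 = 1.4545
Margin of error = 1.960 × 1.4545 = 2.8508
CI: x̄ ± margin = 67 ± 2.8508
CI: (64.1492, 69.8508)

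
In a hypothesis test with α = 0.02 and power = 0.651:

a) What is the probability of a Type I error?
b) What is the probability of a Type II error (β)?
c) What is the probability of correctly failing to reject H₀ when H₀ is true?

a) Type I error probability = α = 0.02
b) Power = P(reject H₀ | H₁ true) = 1 - β = 0.651, so Type II error probability = β = 1 - Power = 0.349
c) P(fail to reject H₀ | H₀ true) = 1 - α = 0.98

Answer: a) 0.02, b) 0.349, c) 0.98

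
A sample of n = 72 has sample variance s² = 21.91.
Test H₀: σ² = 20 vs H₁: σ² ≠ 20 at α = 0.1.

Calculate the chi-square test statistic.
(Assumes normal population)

Answer: χ² = 77.7805, fail to reject H₀

Derivation:
df = n - 1 = 71
χ² = (n-1)s²/σ₀² = 71×21.91/20 = 77.7805
Critical values: χ²_{0.95,71} = 52.600, χ²_{0.05,71} = 91.670
Rejection region: χ² < 52.600 or χ² > 91.670
Decision: fail to reject H₀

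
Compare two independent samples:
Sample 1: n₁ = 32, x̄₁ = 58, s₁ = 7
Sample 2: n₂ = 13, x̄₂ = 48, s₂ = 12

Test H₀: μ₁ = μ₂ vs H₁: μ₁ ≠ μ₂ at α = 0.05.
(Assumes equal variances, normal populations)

Answer: t = 3.4990, reject H₀

Derivation:
Pooled variance: s²_p = [31×7² + 12×12²]/(43) = 75.5116
s_p = 8.6897
SE = s_p×√(1/n₁ + 1/n₂) = 8.6897×√(1/32 + 1/13) = 2.8580
t = (x̄₁ - x̄₂)/SE = (58 - 48)/2.8580 = 3.4990
df = 43, t-critical = ±2.017
Decision: reject H₀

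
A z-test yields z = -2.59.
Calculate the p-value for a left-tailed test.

Answer: p-value ≈ 0.0048

Derivation:
For z = -2.59:
p = P(Z < -2.59) = Φ(-2.59) = 0.0048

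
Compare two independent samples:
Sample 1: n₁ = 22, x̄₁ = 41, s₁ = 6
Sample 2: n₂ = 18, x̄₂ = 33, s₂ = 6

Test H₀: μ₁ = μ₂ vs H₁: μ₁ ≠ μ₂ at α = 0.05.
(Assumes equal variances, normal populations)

Pooled variance: s²_p = [21×6² + 17×6²]/(38) = 36.0000
s_p = 6.0000
SE = s_p×√(1/n₁ + 1/n₂) = 6.0000×√(1/22 + 1/18) = 1.9069
t = (x̄₁ - x̄₂)/SE = (41 - 33)/1.9069 = 4.1953
df = 38, t-critical = ±2.024
Decision: reject H₀

Answer: t = 4.1953, reject H₀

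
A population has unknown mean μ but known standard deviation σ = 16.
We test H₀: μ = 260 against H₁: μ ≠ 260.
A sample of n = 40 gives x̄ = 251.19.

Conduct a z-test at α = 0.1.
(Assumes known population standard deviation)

Answer: z = -3.4825, reject H₀

Derivation:
Standard error: SE = σ/√n = 16/√40 = 2.5298
z-statistic: z = (x̄ - μ₀)/SE = (251.19 - 260)/2.5298 = -3.4825
Critical value: ±1.645
p-value = 0.0005
Decision: reject H₀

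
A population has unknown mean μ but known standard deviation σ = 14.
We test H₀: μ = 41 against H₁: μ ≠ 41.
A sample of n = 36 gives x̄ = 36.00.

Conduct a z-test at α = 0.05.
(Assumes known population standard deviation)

Answer: z = -2.1429, reject H₀

Derivation:
Standard error: SE = σ/√n = 14/√36 = 2.3333
z-statistic: z = (x̄ - μ₀)/SE = (36.00 - 41)/2.3333 = -2.1429
Critical value: ±1.960
p-value = 0.0321
Decision: reject H₀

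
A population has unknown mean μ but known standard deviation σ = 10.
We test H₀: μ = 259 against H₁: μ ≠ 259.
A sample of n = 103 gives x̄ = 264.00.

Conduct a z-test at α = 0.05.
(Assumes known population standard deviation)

Standard error: SE = σ/√n = 10/√103 = 0.9853
z-statistic: z = (x̄ - μ₀)/SE = (264.00 - 259)/0.9853 = 5.0746
Critical value: ±1.960
p-value < 0.0001
Decision: reject H₀

Answer: z = 5.0746, reject H₀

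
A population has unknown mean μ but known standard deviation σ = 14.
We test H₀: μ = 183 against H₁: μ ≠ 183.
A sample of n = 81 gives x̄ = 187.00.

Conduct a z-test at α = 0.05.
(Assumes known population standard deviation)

Standard error: SE = σ/√n = 14/√81 = 1.5556
z-statistic: z = (x̄ - μ₀)/SE = (187.00 - 183)/1.5556 = 2.5714
Critical value: ±1.960
p-value = 0.0101
Decision: reject H₀

Answer: z = 2.5714, reject H₀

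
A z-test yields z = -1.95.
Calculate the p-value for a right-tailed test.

Answer: p-value ≈ 0.9744

Derivation:
For z = -1.95:
p = P(Z > -1.95) = 1 - Φ(-1.95) = 0.9744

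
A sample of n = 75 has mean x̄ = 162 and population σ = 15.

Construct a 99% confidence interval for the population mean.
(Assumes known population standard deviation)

Confidence level: 99%, α = 0.01
z_0.005 = 2.576
SE = σ/√n = 15/√75 = 1.7321
Margin of error = 2.576 × 1.7321 = 4.4619
CI: x̄ ± margin = 162 ± 4.4619
CI: (157.5381, 166.4619)

Answer: (157.5381, 166.4619)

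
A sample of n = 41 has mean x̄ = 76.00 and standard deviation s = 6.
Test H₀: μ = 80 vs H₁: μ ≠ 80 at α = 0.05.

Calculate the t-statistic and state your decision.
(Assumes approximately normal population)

Answer: t = -4.2689, reject H₀

Derivation:
df = n - 1 = 40
SE = s/√n = 6/√41 = 0.9370
t = (x̄ - μ₀)/SE = (76.00 - 80)/0.9370 = -4.2689
Critical value: t_{0.025,40} = ±2.021
p-value ≈ 0.0001
Decision: reject H₀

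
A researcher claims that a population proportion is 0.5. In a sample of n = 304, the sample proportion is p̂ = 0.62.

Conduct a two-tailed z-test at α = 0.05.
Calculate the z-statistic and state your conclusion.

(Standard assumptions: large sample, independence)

Answer: z = 4.1845, reject H₀

Derivation:
H₀: p = 0.5, H₁: p ≠ 0.5
Standard error: SE = √(p₀(1-p₀)/n) = √(0.5×0.5/304) = 0.028677
z-statistic: z = (p̂ - p₀)/SE = (0.62 - 0.5)/0.028677 = 4.1845
Critical value: z_0.025 = ±1.960
p-value < 0.0001
Decision: reject H₀ at α = 0.05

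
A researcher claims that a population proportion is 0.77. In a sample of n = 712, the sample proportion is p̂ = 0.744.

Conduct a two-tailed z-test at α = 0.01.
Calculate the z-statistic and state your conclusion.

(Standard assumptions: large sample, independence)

Answer: z = -1.6486, fail to reject H₀

Derivation:
H₀: p = 0.77, H₁: p ≠ 0.77
Standard error: SE = √(p₀(1-p₀)/n) = √(0.77×0.23/712) = 0.015771
z-statistic: z = (p̂ - p₀)/SE = (0.744 - 0.77)/0.015771 = -1.6486
Critical value: z_0.005 = ±2.576
p-value = 0.0992
Decision: fail to reject H₀ at α = 0.01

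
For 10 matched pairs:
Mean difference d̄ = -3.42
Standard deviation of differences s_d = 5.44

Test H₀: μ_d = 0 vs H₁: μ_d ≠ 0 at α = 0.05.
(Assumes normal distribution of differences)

Answer: t = -1.9880, fail to reject H₀

Derivation:
df = n - 1 = 9
SE = s_d/√n = 5.44/√10 = 1.7203
t = d̄/SE = -3.42/1.7203 = -1.9880
Critical value: t_{0.025,9} = ±2.262
p-value ≈ 0.0780
Decision: fail to reject H₀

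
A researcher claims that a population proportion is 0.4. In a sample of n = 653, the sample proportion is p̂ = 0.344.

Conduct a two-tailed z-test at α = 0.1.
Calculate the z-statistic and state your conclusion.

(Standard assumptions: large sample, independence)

Answer: z = -2.9211, reject H₀

Derivation:
H₀: p = 0.4, H₁: p ≠ 0.4
Standard error: SE = √(p₀(1-p₀)/n) = √(0.4×0.6/653) = 0.019171
z-statistic: z = (p̂ - p₀)/SE = (0.344 - 0.4)/0.019171 = -2.9211
Critical value: z_0.05 = ±1.645
p-value = 0.0035
Decision: reject H₀ at α = 0.1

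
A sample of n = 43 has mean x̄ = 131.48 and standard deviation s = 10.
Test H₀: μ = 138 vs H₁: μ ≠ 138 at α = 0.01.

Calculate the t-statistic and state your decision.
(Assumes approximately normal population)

df = n - 1 = 42
SE = s/√n = 10/√43 = 1.5250
t = (x̄ - μ₀)/SE = (131.48 - 138)/1.5250 = -4.2754
Critical value: t_{0.005,42} = ±2.698
p-value ≈ 0.0001
Decision: reject H₀

Answer: t = -4.2754, reject H₀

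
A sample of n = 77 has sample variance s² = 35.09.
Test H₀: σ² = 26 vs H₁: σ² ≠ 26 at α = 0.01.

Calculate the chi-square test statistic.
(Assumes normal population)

df = n - 1 = 76
χ² = (n-1)s²/σ₀² = 76×35.09/26 = 102.5708
Critical values: χ²_{0.995,76} = 47.997, χ²_{0.005,76} = 111.495
Rejection region: χ² < 47.997 or χ² > 111.495
Decision: fail to reject H₀

Answer: χ² = 102.5708, fail to reject H₀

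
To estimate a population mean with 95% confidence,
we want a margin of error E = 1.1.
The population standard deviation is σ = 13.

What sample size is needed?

z_0.025 = 1.960
n = (z×σ/E)² = (1.960×13/1.1)²
n = 536.5540
Round up: n = 537

Answer: n = 537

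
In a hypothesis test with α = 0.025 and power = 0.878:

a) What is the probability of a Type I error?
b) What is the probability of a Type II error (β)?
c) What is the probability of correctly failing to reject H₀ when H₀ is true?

Answer: a) 0.025, b) 0.122, c) 0.975

Derivation:
a) Type I error probability = α = 0.025
b) Power = P(reject H₀ | H₁ true) = 1 - β = 0.878, so Type II error probability = β = 1 - Power = 0.122
c) P(fail to reject H₀ | H₀ true) = 1 - α = 0.975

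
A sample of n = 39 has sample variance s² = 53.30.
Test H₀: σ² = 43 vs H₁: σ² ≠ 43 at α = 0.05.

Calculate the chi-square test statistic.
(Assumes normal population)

Answer: χ² = 47.1023, fail to reject H₀

Derivation:
df = n - 1 = 38
χ² = (n-1)s²/σ₀² = 38×53.30/43 = 47.1023
Critical values: χ²_{0.975,38} = 22.878, χ²_{0.025,38} = 56.896
Rejection region: χ² < 22.878 or χ² > 56.896
Decision: fail to reject H₀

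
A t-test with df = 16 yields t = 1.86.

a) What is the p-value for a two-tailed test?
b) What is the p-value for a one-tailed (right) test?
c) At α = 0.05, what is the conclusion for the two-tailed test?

Answer: a) 0.0814, b) 0.0407, c) fail to reject H₀

Derivation:
Using t-distribution with df = 16:
a) Two-tailed: p = 2×P(T > 1.86) = 0.0814
b) One-tailed: p = P(T > 1.86) = 0.0407
c) 0.0814 ≥ 0.05, fail to reject H₀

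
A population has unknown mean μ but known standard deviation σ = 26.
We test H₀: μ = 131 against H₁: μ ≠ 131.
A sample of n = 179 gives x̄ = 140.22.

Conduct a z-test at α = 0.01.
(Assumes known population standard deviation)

Standard error: SE = σ/√n = 26/√179 = 1.9433
z-statistic: z = (x̄ - μ₀)/SE = (140.22 - 131)/1.9433 = 4.7445
Critical value: ±2.576
p-value < 0.0001
Decision: reject H₀

Answer: z = 4.7445, reject H₀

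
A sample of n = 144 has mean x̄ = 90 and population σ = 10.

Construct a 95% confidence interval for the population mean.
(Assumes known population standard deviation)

Answer: (88.3667, 91.6333)

Derivation:
Confidence level: 95%, α = 0.05
z_0.025 = 1.960
SE = σ/√n = 10/√144 = 0.8333
Margin of error = 1.960 × 0.8333 = 1.6333
CI: x̄ ± margin = 90 ± 1.6333
CI: (88.3667, 91.6333)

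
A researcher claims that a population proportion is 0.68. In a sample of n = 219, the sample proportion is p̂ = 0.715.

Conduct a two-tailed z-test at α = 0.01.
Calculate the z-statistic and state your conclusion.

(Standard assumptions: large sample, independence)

H₀: p = 0.68, H₁: p ≠ 0.68
Standard error: SE = √(p₀(1-p₀)/n) = √(0.68×0.32/219) = 0.031522
z-statistic: z = (p̂ - p₀)/SE = (0.715 - 0.68)/0.031522 = 1.1103
Critical value: z_0.005 = ±2.576
p-value = 0.2669
Decision: fail to reject H₀ at α = 0.01

Answer: z = 1.1103, fail to reject H₀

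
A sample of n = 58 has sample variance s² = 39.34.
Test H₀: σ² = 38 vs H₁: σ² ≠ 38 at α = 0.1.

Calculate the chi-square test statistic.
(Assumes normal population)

Answer: χ² = 59.0100, fail to reject H₀

Derivation:
df = n - 1 = 57
χ² = (n-1)s²/σ₀² = 57×39.34/38 = 59.0100
Critical values: χ²_{0.95,57} = 40.646, χ²_{0.05,57} = 75.624
Rejection region: χ² < 40.646 or χ² > 75.624
Decision: fail to reject H₀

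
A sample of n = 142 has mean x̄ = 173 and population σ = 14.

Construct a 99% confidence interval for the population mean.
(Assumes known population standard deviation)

Confidence level: 99%, α = 0.01
z_0.005 = 2.576
SE = σ/√n = 14/√142 = 1.1749
Margin of error = 2.576 × 1.1749 = 3.0265
CI: x̄ ± margin = 173 ± 3.0265
CI: (169.9735, 176.0265)

Answer: (169.9735, 176.0265)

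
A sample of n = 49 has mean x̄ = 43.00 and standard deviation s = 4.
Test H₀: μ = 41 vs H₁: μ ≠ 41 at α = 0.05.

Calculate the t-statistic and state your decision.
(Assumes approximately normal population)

Answer: t = 3.5002, reject H₀

Derivation:
df = n - 1 = 48
SE = s/√n = 4/√49 = 0.5714
t = (x̄ - μ₀)/SE = (43.00 - 41)/0.5714 = 3.5002
Critical value: t_{0.025,48} = ±2.011
p-value ≈ 0.0010
Decision: reject H₀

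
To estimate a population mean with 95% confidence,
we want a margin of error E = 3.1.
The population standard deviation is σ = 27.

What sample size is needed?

z_0.025 = 1.960
n = (z×σ/E)² = (1.960×27/3.1)²
n = 291.4179
Round up: n = 292

Answer: n = 292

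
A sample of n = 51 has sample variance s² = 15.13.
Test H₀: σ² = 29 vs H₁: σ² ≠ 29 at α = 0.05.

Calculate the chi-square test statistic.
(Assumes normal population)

Answer: χ² = 26.0862, reject H₀

Derivation:
df = n - 1 = 50
χ² = (n-1)s²/σ₀² = 50×15.13/29 = 26.0862
Critical values: χ²_{0.975,50} = 32.357, χ²_{0.025,50} = 71.420
Rejection region: χ² < 32.357 or χ² > 71.420
Decision: reject H₀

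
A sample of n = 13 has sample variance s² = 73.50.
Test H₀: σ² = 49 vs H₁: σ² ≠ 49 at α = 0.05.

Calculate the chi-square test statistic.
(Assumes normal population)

df = n - 1 = 12
χ² = (n-1)s²/σ₀² = 12×73.50/49 = 18.0000
Critical values: χ²_{0.975,12} = 4.404, χ²_{0.025,12} = 23.337
Rejection region: χ² < 4.404 or χ² > 23.337
Decision: fail to reject H₀

Answer: χ² = 18.0000, fail to reject H₀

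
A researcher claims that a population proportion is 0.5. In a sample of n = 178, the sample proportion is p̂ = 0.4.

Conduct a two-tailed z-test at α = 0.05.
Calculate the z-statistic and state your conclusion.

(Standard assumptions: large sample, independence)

H₀: p = 0.5, H₁: p ≠ 0.5
Standard error: SE = √(p₀(1-p₀)/n) = √(0.5×0.5/178) = 0.037477
z-statistic: z = (p̂ - p₀)/SE = (0.4 - 0.5)/0.037477 = -2.6683
Critical value: z_0.025 = ±1.960
p-value = 0.0076
Decision: reject H₀ at α = 0.05

Answer: z = -2.6683, reject H₀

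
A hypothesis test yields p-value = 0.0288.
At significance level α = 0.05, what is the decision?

Answer: reject H₀

Derivation:
Compare p-value to α:
0.0288 < 0.05
Decision: reject H₀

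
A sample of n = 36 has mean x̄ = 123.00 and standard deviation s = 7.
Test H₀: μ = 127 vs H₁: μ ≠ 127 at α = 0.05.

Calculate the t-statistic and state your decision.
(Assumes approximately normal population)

Answer: t = -3.4285, reject H₀

Derivation:
df = n - 1 = 35
SE = s/√n = 7/√36 = 1.1667
t = (x̄ - μ₀)/SE = (123.00 - 127)/1.1667 = -3.4285
Critical value: t_{0.025,35} = ±2.030
p-value ≈ 0.0016
Decision: reject H₀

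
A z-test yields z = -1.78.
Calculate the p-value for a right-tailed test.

Answer: p-value ≈ 0.9625

Derivation:
For z = -1.78:
p = P(Z > -1.78) = 1 - Φ(-1.78) = 0.9625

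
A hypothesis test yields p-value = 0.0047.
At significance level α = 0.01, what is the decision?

Compare p-value to α:
0.0047 < 0.01
Decision: reject H₀

Answer: reject H₀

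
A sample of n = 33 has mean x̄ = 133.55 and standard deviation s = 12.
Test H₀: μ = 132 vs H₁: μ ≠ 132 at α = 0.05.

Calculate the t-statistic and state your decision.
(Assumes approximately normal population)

df = n - 1 = 32
SE = s/√n = 12/√33 = 2.0889
t = (x̄ - μ₀)/SE = (133.55 - 132)/2.0889 = 0.7420
Critical value: t_{0.025,32} = ±2.037
p-value ≈ 0.4635
Decision: fail to reject H₀

Answer: t = 0.7420, fail to reject H₀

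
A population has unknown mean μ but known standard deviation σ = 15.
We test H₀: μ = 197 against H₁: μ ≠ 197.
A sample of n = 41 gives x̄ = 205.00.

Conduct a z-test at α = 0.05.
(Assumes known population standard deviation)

Standard error: SE = σ/√n = 15/√41 = 2.3426
z-statistic: z = (x̄ - μ₀)/SE = (205.00 - 197)/2.3426 = 3.4150
Critical value: ±1.960
p-value = 0.0006
Decision: reject H₀

Answer: z = 3.4150, reject H₀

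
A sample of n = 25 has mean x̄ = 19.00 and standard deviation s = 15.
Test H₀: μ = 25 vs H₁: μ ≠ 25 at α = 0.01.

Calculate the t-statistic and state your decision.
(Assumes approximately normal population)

df = n - 1 = 24
SE = s/√n = 15/√25 = 3.0000
t = (x̄ - μ₀)/SE = (19.00 - 25)/3.0000 = -2.0000
Critical value: t_{0.005,24} = ±2.797
p-value ≈ 0.0569
Decision: fail to reject H₀

Answer: t = -2.0000, fail to reject H₀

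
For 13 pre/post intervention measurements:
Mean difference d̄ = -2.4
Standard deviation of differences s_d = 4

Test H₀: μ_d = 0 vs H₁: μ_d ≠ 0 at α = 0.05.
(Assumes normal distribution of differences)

Answer: t = -2.1633, fail to reject H₀

Derivation:
df = n - 1 = 12
SE = s_d/√n = 4/√13 = 1.1094
t = d̄/SE = -2.4/1.1094 = -2.1633
Critical value: t_{0.025,12} = ±2.179
p-value ≈ 0.0514
Decision: fail to reject H₀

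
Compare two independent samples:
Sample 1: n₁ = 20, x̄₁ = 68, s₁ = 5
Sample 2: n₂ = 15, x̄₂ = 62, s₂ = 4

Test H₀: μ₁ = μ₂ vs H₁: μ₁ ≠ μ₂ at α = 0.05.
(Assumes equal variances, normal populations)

Answer: t = 3.8168, reject H₀

Derivation:
Pooled variance: s²_p = [19×5² + 14×4²]/(33) = 21.1818
s_p = 4.6024
SE = s_p×√(1/n₁ + 1/n₂) = 4.6024×√(1/20 + 1/15) = 1.5720
t = (x̄₁ - x̄₂)/SE = (68 - 62)/1.5720 = 3.8168
df = 33, t-critical = ±2.035
Decision: reject H₀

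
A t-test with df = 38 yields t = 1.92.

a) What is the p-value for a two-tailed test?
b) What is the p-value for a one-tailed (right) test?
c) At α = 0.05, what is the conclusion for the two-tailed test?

Using t-distribution with df = 38:
a) Two-tailed: p = 2×P(T > 1.92) = 0.0624
b) One-tailed: p = P(T > 1.92) = 0.0312
c) 0.0624 ≥ 0.05, fail to reject H₀

Answer: a) 0.0624, b) 0.0312, c) fail to reject H₀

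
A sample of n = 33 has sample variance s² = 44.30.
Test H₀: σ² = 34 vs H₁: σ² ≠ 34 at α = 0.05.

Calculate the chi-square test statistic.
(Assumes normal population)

Answer: χ² = 41.6941, fail to reject H₀

Derivation:
df = n - 1 = 32
χ² = (n-1)s²/σ₀² = 32×44.30/34 = 41.6941
Critical values: χ²_{0.975,32} = 18.291, χ²_{0.025,32} = 49.480
Rejection region: χ² < 18.291 or χ² > 49.480
Decision: fail to reject H₀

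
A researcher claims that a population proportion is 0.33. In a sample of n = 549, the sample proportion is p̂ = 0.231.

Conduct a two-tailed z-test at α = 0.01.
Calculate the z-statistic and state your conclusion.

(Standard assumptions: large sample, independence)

Answer: z = -4.9332, reject H₀

Derivation:
H₀: p = 0.33, H₁: p ≠ 0.33
Standard error: SE = √(p₀(1-p₀)/n) = √(0.33×0.67/549) = 0.020068
z-statistic: z = (p̂ - p₀)/SE = (0.231 - 0.33)/0.020068 = -4.9332
Critical value: z_0.005 = ±2.576
p-value < 0.0001
Decision: reject H₀ at α = 0.01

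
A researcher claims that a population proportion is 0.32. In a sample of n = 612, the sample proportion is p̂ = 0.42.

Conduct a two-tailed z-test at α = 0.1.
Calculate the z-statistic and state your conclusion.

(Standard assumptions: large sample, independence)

Answer: z = 5.3034, reject H₀

Derivation:
H₀: p = 0.32, H₁: p ≠ 0.32
Standard error: SE = √(p₀(1-p₀)/n) = √(0.32×0.68/612) = 0.018856
z-statistic: z = (p̂ - p₀)/SE = (0.42 - 0.32)/0.018856 = 5.3034
Critical value: z_0.05 = ±1.645
p-value < 0.0001
Decision: reject H₀ at α = 0.1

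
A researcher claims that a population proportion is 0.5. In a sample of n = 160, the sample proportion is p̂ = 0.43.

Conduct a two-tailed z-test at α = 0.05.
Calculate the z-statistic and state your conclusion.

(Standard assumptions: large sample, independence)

H₀: p = 0.5, H₁: p ≠ 0.5
Standard error: SE = √(p₀(1-p₀)/n) = √(0.5×0.5/160) = 0.039528
z-statistic: z = (p̂ - p₀)/SE = (0.43 - 0.5)/0.039528 = -1.7709
Critical value: z_0.025 = ±1.960
p-value = 0.0766
Decision: fail to reject H₀ at α = 0.05

Answer: z = -1.7709, fail to reject H₀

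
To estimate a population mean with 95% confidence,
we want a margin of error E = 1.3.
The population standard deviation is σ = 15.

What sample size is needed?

z_0.025 = 1.960
n = (z×σ/E)² = (1.960×15/1.3)²
n = 511.4556
Round up: n = 512

Answer: n = 512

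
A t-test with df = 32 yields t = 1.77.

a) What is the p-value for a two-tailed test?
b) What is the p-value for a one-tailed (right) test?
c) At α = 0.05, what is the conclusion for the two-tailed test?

Answer: a) 0.0863, b) 0.0431, c) fail to reject H₀

Derivation:
Using t-distribution with df = 32:
a) Two-tailed: p = 2×P(T > 1.77) = 0.0863
b) One-tailed: p = P(T > 1.77) = 0.0431
c) 0.0863 ≥ 0.05, fail to reject H₀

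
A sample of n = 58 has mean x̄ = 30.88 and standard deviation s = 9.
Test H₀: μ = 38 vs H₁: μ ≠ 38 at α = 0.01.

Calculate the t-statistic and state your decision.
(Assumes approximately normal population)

Answer: t = -6.0247, reject H₀

Derivation:
df = n - 1 = 57
SE = s/√n = 9/√58 = 1.1818
t = (x̄ - μ₀)/SE = (30.88 - 38)/1.1818 = -6.0247
Critical value: t_{0.005,57} = ±2.665
p-value < 0.0001
Decision: reject H₀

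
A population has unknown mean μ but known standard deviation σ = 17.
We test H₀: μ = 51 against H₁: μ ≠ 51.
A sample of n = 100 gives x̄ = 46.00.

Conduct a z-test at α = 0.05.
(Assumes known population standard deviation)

Answer: z = -2.9412, reject H₀

Derivation:
Standard error: SE = σ/√n = 17/√100 = 1.7000
z-statistic: z = (x̄ - μ₀)/SE = (46.00 - 51)/1.7000 = -2.9412
Critical value: ±1.960
p-value = 0.0033
Decision: reject H₀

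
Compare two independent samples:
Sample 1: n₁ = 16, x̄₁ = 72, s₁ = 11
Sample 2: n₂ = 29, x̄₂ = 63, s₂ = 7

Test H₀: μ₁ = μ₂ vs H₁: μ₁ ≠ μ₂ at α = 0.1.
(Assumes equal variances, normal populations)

Pooled variance: s²_p = [15×11² + 28×7²]/(43) = 74.1163
s_p = 8.6091
SE = s_p×√(1/n₁ + 1/n₂) = 8.6091×√(1/16 + 1/29) = 2.6811
t = (x̄₁ - x̄₂)/SE = (72 - 63)/2.6811 = 3.3568
df = 43, t-critical = ±1.681
Decision: reject H₀

Answer: t = 3.3568, reject H₀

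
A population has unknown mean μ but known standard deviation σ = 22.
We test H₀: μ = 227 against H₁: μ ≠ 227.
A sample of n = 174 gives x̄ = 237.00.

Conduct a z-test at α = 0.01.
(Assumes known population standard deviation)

Standard error: SE = σ/√n = 22/√174 = 1.6678
z-statistic: z = (x̄ - μ₀)/SE = (237.00 - 227)/1.6678 = 5.9959
Critical value: ±2.576
p-value < 0.0001
Decision: reject H₀

Answer: z = 5.9959, reject H₀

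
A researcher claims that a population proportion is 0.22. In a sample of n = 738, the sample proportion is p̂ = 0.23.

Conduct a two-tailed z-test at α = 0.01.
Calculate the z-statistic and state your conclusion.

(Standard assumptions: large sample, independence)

Answer: z = 0.6558, fail to reject H₀

Derivation:
H₀: p = 0.22, H₁: p ≠ 0.22
Standard error: SE = √(p₀(1-p₀)/n) = √(0.22×0.78/738) = 0.015249
z-statistic: z = (p̂ - p₀)/SE = (0.23 - 0.22)/0.015249 = 0.6558
Critical value: z_0.005 = ±2.576
p-value = 0.5120
Decision: fail to reject H₀ at α = 0.01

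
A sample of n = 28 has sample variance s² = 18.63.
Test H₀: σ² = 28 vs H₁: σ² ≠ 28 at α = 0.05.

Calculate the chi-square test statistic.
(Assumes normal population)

df = n - 1 = 27
χ² = (n-1)s²/σ₀² = 27×18.63/28 = 17.9646
Critical values: χ²_{0.975,27} = 14.573, χ²_{0.025,27} = 43.195
Rejection region: χ² < 14.573 or χ² > 43.195
Decision: fail to reject H₀

Answer: χ² = 17.9646, fail to reject H₀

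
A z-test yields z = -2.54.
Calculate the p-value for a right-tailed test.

For z = -2.54:
p = P(Z > -2.54) = 1 - Φ(-2.54) = 0.9945

Answer: p-value ≈ 0.9945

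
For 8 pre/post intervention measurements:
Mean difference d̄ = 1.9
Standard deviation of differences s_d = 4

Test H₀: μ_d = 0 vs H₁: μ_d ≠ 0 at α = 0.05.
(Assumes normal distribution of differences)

df = n - 1 = 7
SE = s_d/√n = 4/√8 = 1.4142
t = d̄/SE = 1.9/1.4142 = 1.3435
Critical value: t_{0.025,7} = ±2.365
p-value ≈ 0.2210
Decision: fail to reject H₀

Answer: t = 1.3435, fail to reject H₀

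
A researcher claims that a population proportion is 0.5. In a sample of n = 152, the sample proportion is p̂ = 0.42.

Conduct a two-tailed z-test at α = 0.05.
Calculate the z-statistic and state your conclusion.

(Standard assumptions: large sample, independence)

H₀: p = 0.5, H₁: p ≠ 0.5
Standard error: SE = √(p₀(1-p₀)/n) = √(0.5×0.5/152) = 0.040555
z-statistic: z = (p̂ - p₀)/SE = (0.42 - 0.5)/0.040555 = -1.9726
Critical value: z_0.025 = ±1.960
p-value = 0.0485
Decision: reject H₀ at α = 0.05

Answer: z = -1.9726, reject H₀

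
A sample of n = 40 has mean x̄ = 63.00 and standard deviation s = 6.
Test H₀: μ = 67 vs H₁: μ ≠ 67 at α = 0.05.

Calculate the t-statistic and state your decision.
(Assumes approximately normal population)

Answer: t = -4.2163, reject H₀

Derivation:
df = n - 1 = 39
SE = s/√n = 6/√40 = 0.9487
t = (x̄ - μ₀)/SE = (63.00 - 67)/0.9487 = -4.2163
Critical value: t_{0.025,39} = ±2.023
p-value ≈ 0.0001
Decision: reject H₀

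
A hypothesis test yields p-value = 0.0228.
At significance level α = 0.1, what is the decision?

Compare p-value to α:
0.0228 < 0.1
Decision: reject H₀

Answer: reject H₀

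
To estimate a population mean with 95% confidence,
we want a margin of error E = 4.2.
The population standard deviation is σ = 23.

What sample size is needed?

Answer: n = 116

Derivation:
z_0.025 = 1.960
n = (z×σ/E)² = (1.960×23/4.2)²
n = 115.2044
Round up: n = 116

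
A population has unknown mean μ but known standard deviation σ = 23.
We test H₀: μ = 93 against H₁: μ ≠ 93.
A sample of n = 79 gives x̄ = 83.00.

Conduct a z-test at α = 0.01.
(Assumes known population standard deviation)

Answer: z = -3.8644, reject H₀

Derivation:
Standard error: SE = σ/√n = 23/√79 = 2.5877
z-statistic: z = (x̄ - μ₀)/SE = (83.00 - 93)/2.5877 = -3.8644
Critical value: ±2.576
p-value = 0.0001
Decision: reject H₀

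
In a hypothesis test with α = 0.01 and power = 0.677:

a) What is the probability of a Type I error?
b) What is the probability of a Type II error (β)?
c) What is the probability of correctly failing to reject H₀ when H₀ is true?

Answer: a) 0.01, b) 0.323, c) 0.99

Derivation:
a) Type I error probability = α = 0.01
b) Power = P(reject H₀ | H₁ true) = 1 - β = 0.677, so Type II error probability = β = 1 - Power = 0.323
c) P(fail to reject H₀ | H₀ true) = 1 - α = 0.99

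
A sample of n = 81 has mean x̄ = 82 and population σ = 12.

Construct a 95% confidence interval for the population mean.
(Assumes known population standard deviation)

Answer: (79.3867, 84.6133)

Derivation:
Confidence level: 95%, α = 0.05
z_0.025 = 1.960
SE = σ/√n = 12/√81 = 1.3333
Margin of error = 1.960 × 1.3333 = 2.6133
CI: x̄ ± margin = 82 ± 2.6133
CI: (79.3867, 84.6133)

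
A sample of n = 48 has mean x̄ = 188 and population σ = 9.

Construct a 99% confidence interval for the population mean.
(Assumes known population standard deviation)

Confidence level: 99%, α = 0.01
z_0.005 = 2.576
SE = σ/√n = 9/√48 = 1.2990
Margin of error = 2.576 × 1.2990 = 3.3462
CI: x̄ ± margin = 188 ± 3.3462
CI: (184.6538, 191.3462)

Answer: (184.6538, 191.3462)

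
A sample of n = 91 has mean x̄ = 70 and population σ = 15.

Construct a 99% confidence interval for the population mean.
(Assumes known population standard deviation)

Answer: (65.9495, 74.0505)

Derivation:
Confidence level: 99%, α = 0.01
z_0.005 = 2.576
SE = σ/√n = 15/√91 = 1.5724
Margin of error = 2.576 × 1.5724 = 4.0505
CI: x̄ ± margin = 70 ± 4.0505
CI: (65.9495, 74.0505)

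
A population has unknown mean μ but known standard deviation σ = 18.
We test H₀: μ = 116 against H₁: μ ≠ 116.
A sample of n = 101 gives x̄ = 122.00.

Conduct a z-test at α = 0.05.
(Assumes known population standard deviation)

Answer: z = 3.3499, reject H₀

Derivation:
Standard error: SE = σ/√n = 18/√101 = 1.7911
z-statistic: z = (x̄ - μ₀)/SE = (122.00 - 116)/1.7911 = 3.3499
Critical value: ±1.960
p-value = 0.0008
Decision: reject H₀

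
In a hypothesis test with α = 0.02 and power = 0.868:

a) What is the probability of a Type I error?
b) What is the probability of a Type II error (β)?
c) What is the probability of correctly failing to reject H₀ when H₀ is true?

Answer: a) 0.02, b) 0.132, c) 0.98

Derivation:
a) Type I error probability = α = 0.02
b) Power = P(reject H₀ | H₁ true) = 1 - β = 0.868, so Type II error probability = β = 1 - Power = 0.132
c) P(fail to reject H₀ | H₀ true) = 1 - α = 0.98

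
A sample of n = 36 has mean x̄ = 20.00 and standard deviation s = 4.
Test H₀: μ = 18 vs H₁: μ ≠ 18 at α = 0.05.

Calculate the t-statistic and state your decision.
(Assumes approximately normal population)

Answer: t = 2.9999, reject H₀

Derivation:
df = n - 1 = 35
SE = s/√n = 4/√36 = 0.6667
t = (x̄ - μ₀)/SE = (20.00 - 18)/0.6667 = 2.9999
Critical value: t_{0.025,35} = ±2.030
p-value ≈ 0.0050
Decision: reject H₀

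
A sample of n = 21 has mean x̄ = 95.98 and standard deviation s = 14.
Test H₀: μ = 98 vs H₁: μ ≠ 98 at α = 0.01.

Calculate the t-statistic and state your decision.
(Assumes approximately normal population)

Answer: t = -0.6612, fail to reject H₀

Derivation:
df = n - 1 = 20
SE = s/√n = 14/√21 = 3.0551
t = (x̄ - μ₀)/SE = (95.98 - 98)/3.0551 = -0.6612
Critical value: t_{0.005,20} = ±2.845
p-value ≈ 0.5160
Decision: fail to reject H₀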